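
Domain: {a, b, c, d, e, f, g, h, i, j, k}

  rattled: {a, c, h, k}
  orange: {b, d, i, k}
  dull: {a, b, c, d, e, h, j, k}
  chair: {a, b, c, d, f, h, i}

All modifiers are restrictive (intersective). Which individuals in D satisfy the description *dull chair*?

{a, b, c, d, h}

⟦chair⟧ = {a, b, c, d, f, h, i}
… ∩ ⟦dull⟧ = {a, b, c, d, f, h, i} ∩ {a, b, c, d, e, h, j, k} = {a, b, c, d, h}
So ⟦dull chair⟧ = {a, b, c, d, h}.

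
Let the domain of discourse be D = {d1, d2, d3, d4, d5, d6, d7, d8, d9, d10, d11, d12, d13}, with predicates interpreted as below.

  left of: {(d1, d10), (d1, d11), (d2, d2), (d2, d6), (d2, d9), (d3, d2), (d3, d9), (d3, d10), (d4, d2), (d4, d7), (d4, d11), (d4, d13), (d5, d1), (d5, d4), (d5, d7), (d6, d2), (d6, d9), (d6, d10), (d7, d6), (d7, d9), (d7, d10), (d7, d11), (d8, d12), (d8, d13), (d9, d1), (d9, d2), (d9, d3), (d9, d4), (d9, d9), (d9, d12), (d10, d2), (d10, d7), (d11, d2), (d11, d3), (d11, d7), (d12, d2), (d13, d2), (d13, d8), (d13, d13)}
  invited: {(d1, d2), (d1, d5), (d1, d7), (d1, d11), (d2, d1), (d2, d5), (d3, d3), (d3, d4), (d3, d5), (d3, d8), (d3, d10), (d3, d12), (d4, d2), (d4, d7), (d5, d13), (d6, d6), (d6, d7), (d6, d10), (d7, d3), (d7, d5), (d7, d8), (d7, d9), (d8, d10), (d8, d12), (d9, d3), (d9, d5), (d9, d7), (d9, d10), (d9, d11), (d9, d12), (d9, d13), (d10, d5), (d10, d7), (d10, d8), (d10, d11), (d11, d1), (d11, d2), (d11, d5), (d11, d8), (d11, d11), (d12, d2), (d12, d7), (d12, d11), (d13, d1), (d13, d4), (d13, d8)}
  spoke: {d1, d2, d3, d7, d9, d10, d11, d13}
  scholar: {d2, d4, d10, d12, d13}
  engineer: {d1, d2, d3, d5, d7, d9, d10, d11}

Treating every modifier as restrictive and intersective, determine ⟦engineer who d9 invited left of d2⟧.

{d3, d10, d11}

⟦who d9 invited⟧ = {x : ⟨d9, x⟩ ∈ ⟦invited⟧} = {d3, d5, d7, d10, d11, d12, d13}
⟦left of d2⟧ = {x : ⟨x, d2⟩ ∈ ⟦left of⟧} = {d2, d3, d4, d6, d9, d10, d11, d12, d13}
⟦engineer⟧ = {d1, d2, d3, d5, d7, d9, d10, d11}
… ∩ ⟦who d9 invited⟧ = {d1, d2, d3, d5, d7, d9, d10, d11} ∩ {d3, d5, d7, d10, d11, d12, d13} = {d3, d5, d7, d10, d11}
… ∩ ⟦left of d2⟧ = {d3, d5, d7, d10, d11} ∩ {d2, d3, d4, d6, d9, d10, d11, d12, d13} = {d3, d10, d11}
So ⟦engineer who d9 invited left of d2⟧ = {d3, d10, d11}.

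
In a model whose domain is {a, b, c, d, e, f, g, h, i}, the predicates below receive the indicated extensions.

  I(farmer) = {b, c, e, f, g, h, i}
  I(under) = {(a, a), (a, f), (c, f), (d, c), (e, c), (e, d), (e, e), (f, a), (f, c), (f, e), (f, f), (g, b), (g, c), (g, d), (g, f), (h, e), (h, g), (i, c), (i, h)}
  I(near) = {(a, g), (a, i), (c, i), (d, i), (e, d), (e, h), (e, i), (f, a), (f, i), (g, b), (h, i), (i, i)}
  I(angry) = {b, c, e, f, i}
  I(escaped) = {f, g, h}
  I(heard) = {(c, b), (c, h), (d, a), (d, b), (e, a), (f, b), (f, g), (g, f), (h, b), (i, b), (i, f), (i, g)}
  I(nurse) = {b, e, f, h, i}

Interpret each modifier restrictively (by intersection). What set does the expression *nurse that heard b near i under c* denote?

{f, i}

⟦that heard b⟧ = {x : ⟨x, b⟩ ∈ ⟦heard⟧} = {c, d, f, h, i}
⟦near i⟧ = {x : ⟨x, i⟩ ∈ ⟦near⟧} = {a, c, d, e, f, h, i}
⟦under c⟧ = {x : ⟨x, c⟩ ∈ ⟦under⟧} = {d, e, f, g, i}
⟦nurse⟧ = {b, e, f, h, i}
… ∩ ⟦that heard b⟧ = {b, e, f, h, i} ∩ {c, d, f, h, i} = {f, h, i}
… ∩ ⟦near i⟧ = {f, h, i} ∩ {a, c, d, e, f, h, i} = {f, h, i}
… ∩ ⟦under c⟧ = {f, h, i} ∩ {d, e, f, g, i} = {f, i}
So ⟦nurse that heard b near i under c⟧ = {f, i}.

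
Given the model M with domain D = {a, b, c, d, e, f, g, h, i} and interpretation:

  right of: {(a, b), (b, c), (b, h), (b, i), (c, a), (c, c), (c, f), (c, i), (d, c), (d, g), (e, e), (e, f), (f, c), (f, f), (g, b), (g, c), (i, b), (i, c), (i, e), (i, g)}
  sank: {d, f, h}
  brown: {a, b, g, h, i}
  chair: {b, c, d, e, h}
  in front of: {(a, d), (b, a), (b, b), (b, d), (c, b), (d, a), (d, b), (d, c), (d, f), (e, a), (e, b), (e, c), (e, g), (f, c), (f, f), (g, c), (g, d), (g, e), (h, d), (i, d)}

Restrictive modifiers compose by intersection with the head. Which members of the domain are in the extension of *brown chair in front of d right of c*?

⟦in front of d⟧ = {x : ⟨x, d⟩ ∈ ⟦in front of⟧} = {a, b, g, h, i}
⟦right of c⟧ = {x : ⟨x, c⟩ ∈ ⟦right of⟧} = {b, c, d, f, g, i}
⟦chair⟧ = {b, c, d, e, h}
… ∩ ⟦in front of d⟧ = {b, c, d, e, h} ∩ {a, b, g, h, i} = {b, h}
… ∩ ⟦right of c⟧ = {b, h} ∩ {b, c, d, f, g, i} = {b}
… ∩ ⟦brown⟧ = {b} ∩ {a, b, g, h, i} = {b}
So ⟦brown chair in front of d right of c⟧ = {b}.

{b}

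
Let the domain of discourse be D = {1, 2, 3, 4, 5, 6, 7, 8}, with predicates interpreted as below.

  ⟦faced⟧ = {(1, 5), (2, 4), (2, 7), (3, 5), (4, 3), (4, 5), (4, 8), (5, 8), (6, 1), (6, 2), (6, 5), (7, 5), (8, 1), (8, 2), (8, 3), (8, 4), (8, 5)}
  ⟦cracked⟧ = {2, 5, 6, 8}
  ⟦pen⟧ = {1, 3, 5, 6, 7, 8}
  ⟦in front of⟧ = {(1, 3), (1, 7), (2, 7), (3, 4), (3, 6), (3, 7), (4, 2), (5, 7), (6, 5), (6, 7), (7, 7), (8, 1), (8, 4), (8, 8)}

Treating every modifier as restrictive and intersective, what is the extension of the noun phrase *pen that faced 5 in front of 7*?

{1, 3, 6, 7}

⟦that faced 5⟧ = {x : ⟨x, 5⟩ ∈ ⟦faced⟧} = {1, 3, 4, 6, 7, 8}
⟦in front of 7⟧ = {x : ⟨x, 7⟩ ∈ ⟦in front of⟧} = {1, 2, 3, 5, 6, 7}
⟦pen⟧ = {1, 3, 5, 6, 7, 8}
… ∩ ⟦that faced 5⟧ = {1, 3, 5, 6, 7, 8} ∩ {1, 3, 4, 6, 7, 8} = {1, 3, 6, 7, 8}
… ∩ ⟦in front of 7⟧ = {1, 3, 6, 7, 8} ∩ {1, 2, 3, 5, 6, 7} = {1, 3, 6, 7}
So ⟦pen that faced 5 in front of 7⟧ = {1, 3, 6, 7}.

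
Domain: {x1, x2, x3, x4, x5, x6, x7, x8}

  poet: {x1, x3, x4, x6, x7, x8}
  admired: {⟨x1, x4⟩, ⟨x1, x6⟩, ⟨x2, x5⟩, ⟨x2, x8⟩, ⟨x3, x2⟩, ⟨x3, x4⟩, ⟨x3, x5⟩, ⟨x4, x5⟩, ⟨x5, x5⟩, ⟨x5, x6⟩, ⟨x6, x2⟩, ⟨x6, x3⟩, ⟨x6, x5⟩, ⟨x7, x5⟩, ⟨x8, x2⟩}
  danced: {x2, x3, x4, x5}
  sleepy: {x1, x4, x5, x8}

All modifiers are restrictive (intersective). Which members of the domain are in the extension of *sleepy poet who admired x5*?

{x4}

⟦who admired x5⟧ = {x : ⟨x, x5⟩ ∈ ⟦admired⟧} = {x2, x3, x4, x5, x6, x7}
⟦poet⟧ = {x1, x3, x4, x6, x7, x8}
… ∩ ⟦who admired x5⟧ = {x1, x3, x4, x6, x7, x8} ∩ {x2, x3, x4, x5, x6, x7} = {x3, x4, x6, x7}
… ∩ ⟦sleepy⟧ = {x3, x4, x6, x7} ∩ {x1, x4, x5, x8} = {x4}
So ⟦sleepy poet who admired x5⟧ = {x4}.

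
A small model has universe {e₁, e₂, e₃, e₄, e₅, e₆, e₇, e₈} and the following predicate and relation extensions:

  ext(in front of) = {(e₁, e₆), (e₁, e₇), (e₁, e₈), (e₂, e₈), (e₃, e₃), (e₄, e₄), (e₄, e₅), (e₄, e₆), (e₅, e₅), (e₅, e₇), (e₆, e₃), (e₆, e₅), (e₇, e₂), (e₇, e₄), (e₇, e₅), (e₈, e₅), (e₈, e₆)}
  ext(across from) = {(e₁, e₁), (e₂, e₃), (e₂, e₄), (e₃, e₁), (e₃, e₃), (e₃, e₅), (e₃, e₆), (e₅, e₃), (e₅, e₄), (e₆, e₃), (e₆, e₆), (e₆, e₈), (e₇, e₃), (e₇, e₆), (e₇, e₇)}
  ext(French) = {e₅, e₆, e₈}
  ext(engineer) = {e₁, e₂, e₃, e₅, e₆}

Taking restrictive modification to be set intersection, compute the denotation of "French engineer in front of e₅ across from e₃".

⟦in front of e₅⟧ = {x : ⟨x, e₅⟩ ∈ ⟦in front of⟧} = {e₄, e₅, e₆, e₇, e₈}
⟦across from e₃⟧ = {x : ⟨x, e₃⟩ ∈ ⟦across from⟧} = {e₂, e₃, e₅, e₆, e₇}
⟦engineer⟧ = {e₁, e₂, e₃, e₅, e₆}
… ∩ ⟦in front of e₅⟧ = {e₁, e₂, e₃, e₅, e₆} ∩ {e₄, e₅, e₆, e₇, e₈} = {e₅, e₆}
… ∩ ⟦across from e₃⟧ = {e₅, e₆} ∩ {e₂, e₃, e₅, e₆, e₇} = {e₅, e₆}
… ∩ ⟦French⟧ = {e₅, e₆} ∩ {e₅, e₆, e₈} = {e₅, e₆}
So ⟦French engineer in front of e₅ across from e₃⟧ = {e₅, e₆}.

{e₅, e₆}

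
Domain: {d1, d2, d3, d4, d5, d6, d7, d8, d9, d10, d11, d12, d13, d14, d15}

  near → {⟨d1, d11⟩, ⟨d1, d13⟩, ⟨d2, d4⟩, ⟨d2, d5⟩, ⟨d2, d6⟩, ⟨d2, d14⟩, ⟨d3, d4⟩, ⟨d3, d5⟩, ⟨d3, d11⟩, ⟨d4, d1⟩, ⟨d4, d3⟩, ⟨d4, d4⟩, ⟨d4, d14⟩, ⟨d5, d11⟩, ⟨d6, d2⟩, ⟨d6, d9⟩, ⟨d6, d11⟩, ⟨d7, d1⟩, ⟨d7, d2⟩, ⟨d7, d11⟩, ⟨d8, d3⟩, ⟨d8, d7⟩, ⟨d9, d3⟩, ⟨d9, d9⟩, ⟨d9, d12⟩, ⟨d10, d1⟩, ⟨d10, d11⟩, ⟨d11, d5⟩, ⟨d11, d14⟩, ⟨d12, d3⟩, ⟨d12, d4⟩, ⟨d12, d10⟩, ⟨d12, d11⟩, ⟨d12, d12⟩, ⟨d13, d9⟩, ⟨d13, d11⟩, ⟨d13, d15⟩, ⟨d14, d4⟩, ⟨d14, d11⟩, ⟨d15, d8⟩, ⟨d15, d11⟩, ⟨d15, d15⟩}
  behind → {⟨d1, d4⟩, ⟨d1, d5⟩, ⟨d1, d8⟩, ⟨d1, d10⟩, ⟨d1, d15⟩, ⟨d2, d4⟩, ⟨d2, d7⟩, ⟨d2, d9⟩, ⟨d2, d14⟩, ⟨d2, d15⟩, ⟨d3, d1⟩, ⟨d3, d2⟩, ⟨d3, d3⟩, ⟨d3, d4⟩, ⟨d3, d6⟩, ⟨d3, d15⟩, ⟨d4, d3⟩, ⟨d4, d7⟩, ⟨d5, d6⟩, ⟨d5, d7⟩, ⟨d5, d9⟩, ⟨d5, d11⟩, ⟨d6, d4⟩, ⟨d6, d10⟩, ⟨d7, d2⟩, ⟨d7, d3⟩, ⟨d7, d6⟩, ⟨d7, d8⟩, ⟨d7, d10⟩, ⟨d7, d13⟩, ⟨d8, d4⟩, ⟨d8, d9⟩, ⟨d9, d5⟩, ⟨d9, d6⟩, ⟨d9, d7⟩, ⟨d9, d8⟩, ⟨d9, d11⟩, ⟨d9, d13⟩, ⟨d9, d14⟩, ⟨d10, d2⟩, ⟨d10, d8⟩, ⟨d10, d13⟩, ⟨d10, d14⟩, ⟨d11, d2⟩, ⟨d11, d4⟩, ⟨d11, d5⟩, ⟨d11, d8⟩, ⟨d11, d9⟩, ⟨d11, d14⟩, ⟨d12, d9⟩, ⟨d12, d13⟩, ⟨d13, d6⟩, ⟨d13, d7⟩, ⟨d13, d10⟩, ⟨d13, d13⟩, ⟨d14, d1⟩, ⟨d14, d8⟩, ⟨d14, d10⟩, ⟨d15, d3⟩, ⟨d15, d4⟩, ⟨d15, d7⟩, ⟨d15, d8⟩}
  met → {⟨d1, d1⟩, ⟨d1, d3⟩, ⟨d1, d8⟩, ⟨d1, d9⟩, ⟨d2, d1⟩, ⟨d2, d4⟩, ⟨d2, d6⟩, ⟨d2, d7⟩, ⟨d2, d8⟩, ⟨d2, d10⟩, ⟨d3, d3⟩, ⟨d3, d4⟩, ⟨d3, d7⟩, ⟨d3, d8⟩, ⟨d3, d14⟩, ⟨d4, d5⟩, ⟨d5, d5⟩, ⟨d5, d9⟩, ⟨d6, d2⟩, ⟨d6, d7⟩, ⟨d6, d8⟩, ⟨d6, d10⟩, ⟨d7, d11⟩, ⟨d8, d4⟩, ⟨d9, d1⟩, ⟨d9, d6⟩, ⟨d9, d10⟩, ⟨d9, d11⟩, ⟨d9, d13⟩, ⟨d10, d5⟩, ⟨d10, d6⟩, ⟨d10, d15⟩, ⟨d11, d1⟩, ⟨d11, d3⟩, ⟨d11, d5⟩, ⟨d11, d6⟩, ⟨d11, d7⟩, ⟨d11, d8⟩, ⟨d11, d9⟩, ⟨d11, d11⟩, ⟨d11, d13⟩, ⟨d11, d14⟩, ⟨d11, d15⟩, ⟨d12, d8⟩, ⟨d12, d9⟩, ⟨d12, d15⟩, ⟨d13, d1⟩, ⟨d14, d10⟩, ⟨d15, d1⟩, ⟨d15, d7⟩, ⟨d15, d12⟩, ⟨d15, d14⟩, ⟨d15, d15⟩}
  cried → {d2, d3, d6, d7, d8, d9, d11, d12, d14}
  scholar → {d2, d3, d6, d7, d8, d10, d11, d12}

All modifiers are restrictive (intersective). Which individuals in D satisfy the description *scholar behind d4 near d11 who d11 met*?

⟦behind d4⟧ = {x : ⟨x, d4⟩ ∈ ⟦behind⟧} = {d1, d2, d3, d6, d8, d11, d15}
⟦near d11⟧ = {x : ⟨x, d11⟩ ∈ ⟦near⟧} = {d1, d3, d5, d6, d7, d10, d12, d13, d14, d15}
⟦who d11 met⟧ = {x : ⟨d11, x⟩ ∈ ⟦met⟧} = {d1, d3, d5, d6, d7, d8, d9, d11, d13, d14, d15}
⟦scholar⟧ = {d2, d3, d6, d7, d8, d10, d11, d12}
… ∩ ⟦behind d4⟧ = {d2, d3, d6, d7, d8, d10, d11, d12} ∩ {d1, d2, d3, d6, d8, d11, d15} = {d2, d3, d6, d8, d11}
… ∩ ⟦near d11⟧ = {d2, d3, d6, d8, d11} ∩ {d1, d3, d5, d6, d7, d10, d12, d13, d14, d15} = {d3, d6}
… ∩ ⟦who d11 met⟧ = {d3, d6} ∩ {d1, d3, d5, d6, d7, d8, d9, d11, d13, d14, d15} = {d3, d6}
So ⟦scholar behind d4 near d11 who d11 met⟧ = {d3, d6}.

{d3, d6}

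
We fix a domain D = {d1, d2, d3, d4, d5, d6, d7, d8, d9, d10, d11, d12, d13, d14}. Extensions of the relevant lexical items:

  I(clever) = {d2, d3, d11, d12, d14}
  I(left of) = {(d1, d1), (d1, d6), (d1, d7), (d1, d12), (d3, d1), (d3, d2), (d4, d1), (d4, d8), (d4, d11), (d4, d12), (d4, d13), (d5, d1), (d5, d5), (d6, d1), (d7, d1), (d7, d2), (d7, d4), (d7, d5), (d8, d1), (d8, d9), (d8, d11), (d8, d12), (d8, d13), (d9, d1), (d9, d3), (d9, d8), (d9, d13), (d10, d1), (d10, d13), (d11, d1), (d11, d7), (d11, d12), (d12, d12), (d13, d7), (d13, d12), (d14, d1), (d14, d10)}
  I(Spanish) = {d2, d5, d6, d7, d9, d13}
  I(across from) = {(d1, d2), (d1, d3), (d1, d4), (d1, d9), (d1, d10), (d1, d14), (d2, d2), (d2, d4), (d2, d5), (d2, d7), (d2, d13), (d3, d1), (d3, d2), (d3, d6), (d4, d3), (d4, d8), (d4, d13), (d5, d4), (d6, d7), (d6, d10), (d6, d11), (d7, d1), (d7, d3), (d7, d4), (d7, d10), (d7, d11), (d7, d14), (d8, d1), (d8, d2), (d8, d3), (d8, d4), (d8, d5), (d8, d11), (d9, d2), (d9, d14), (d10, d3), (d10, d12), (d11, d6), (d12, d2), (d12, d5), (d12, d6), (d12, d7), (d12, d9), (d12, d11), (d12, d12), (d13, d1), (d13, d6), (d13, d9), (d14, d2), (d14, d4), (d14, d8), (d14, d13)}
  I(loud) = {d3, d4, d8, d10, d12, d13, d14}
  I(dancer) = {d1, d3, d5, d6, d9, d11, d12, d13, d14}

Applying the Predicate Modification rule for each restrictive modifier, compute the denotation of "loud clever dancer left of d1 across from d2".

⟦left of d1⟧ = {x : ⟨x, d1⟩ ∈ ⟦left of⟧} = {d1, d3, d4, d5, d6, d7, d8, d9, d10, d11, d14}
⟦across from d2⟧ = {x : ⟨x, d2⟩ ∈ ⟦across from⟧} = {d1, d2, d3, d8, d9, d12, d14}
⟦dancer⟧ = {d1, d3, d5, d6, d9, d11, d12, d13, d14}
… ∩ ⟦left of d1⟧ = {d1, d3, d5, d6, d9, d11, d12, d13, d14} ∩ {d1, d3, d4, d5, d6, d7, d8, d9, d10, d11, d14} = {d1, d3, d5, d6, d9, d11, d14}
… ∩ ⟦across from d2⟧ = {d1, d3, d5, d6, d9, d11, d14} ∩ {d1, d2, d3, d8, d9, d12, d14} = {d1, d3, d9, d14}
… ∩ ⟦loud⟧ = {d1, d3, d9, d14} ∩ {d3, d4, d8, d10, d12, d13, d14} = {d3, d14}
… ∩ ⟦clever⟧ = {d3, d14} ∩ {d2, d3, d11, d12, d14} = {d3, d14}
So ⟦loud clever dancer left of d1 across from d2⟧ = {d3, d14}.

{d3, d14}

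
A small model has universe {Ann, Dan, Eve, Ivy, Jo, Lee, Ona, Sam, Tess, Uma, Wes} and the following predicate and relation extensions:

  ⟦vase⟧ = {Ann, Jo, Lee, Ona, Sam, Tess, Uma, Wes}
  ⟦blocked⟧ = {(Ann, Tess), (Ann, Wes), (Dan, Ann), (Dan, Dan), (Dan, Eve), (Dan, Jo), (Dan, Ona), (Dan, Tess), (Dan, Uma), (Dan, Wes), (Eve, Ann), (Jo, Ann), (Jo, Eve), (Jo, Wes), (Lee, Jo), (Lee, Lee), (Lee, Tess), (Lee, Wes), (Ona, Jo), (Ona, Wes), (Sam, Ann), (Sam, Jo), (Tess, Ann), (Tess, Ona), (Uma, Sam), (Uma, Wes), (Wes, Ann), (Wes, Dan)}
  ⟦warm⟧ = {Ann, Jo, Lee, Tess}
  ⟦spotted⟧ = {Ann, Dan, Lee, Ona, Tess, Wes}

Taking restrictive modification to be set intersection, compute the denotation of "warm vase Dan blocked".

{Ann, Jo, Tess}

⟦Dan blocked⟧ = {x : ⟨Dan, x⟩ ∈ ⟦blocked⟧} = {Ann, Dan, Eve, Jo, Ona, Tess, Uma, Wes}
⟦vase⟧ = {Ann, Jo, Lee, Ona, Sam, Tess, Uma, Wes}
… ∩ ⟦Dan blocked⟧ = {Ann, Jo, Lee, Ona, Sam, Tess, Uma, Wes} ∩ {Ann, Dan, Eve, Jo, Ona, Tess, Uma, Wes} = {Ann, Jo, Ona, Tess, Uma, Wes}
… ∩ ⟦warm⟧ = {Ann, Jo, Ona, Tess, Uma, Wes} ∩ {Ann, Jo, Lee, Tess} = {Ann, Jo, Tess}
So ⟦warm vase Dan blocked⟧ = {Ann, Jo, Tess}.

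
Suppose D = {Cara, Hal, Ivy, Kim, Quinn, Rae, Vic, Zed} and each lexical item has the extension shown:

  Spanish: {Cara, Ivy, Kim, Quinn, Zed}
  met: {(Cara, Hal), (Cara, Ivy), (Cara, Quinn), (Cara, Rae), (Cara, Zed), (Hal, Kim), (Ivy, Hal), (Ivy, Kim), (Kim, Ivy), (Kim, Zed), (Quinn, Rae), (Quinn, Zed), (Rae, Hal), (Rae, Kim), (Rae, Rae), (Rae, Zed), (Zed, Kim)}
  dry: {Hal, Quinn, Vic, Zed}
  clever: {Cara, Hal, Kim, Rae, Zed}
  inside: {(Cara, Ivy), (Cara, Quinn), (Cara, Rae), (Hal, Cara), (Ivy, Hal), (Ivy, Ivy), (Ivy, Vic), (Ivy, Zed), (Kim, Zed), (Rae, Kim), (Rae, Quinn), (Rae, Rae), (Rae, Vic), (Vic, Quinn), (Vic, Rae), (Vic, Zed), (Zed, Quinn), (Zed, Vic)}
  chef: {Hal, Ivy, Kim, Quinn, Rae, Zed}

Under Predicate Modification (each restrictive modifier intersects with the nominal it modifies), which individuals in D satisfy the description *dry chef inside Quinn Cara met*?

{Zed}

⟦inside Quinn⟧ = {x : ⟨x, Quinn⟩ ∈ ⟦inside⟧} = {Cara, Rae, Vic, Zed}
⟦Cara met⟧ = {x : ⟨Cara, x⟩ ∈ ⟦met⟧} = {Hal, Ivy, Quinn, Rae, Zed}
⟦chef⟧ = {Hal, Ivy, Kim, Quinn, Rae, Zed}
… ∩ ⟦inside Quinn⟧ = {Hal, Ivy, Kim, Quinn, Rae, Zed} ∩ {Cara, Rae, Vic, Zed} = {Rae, Zed}
… ∩ ⟦Cara met⟧ = {Rae, Zed} ∩ {Hal, Ivy, Quinn, Rae, Zed} = {Rae, Zed}
… ∩ ⟦dry⟧ = {Rae, Zed} ∩ {Hal, Quinn, Vic, Zed} = {Zed}
So ⟦dry chef inside Quinn Cara met⟧ = {Zed}.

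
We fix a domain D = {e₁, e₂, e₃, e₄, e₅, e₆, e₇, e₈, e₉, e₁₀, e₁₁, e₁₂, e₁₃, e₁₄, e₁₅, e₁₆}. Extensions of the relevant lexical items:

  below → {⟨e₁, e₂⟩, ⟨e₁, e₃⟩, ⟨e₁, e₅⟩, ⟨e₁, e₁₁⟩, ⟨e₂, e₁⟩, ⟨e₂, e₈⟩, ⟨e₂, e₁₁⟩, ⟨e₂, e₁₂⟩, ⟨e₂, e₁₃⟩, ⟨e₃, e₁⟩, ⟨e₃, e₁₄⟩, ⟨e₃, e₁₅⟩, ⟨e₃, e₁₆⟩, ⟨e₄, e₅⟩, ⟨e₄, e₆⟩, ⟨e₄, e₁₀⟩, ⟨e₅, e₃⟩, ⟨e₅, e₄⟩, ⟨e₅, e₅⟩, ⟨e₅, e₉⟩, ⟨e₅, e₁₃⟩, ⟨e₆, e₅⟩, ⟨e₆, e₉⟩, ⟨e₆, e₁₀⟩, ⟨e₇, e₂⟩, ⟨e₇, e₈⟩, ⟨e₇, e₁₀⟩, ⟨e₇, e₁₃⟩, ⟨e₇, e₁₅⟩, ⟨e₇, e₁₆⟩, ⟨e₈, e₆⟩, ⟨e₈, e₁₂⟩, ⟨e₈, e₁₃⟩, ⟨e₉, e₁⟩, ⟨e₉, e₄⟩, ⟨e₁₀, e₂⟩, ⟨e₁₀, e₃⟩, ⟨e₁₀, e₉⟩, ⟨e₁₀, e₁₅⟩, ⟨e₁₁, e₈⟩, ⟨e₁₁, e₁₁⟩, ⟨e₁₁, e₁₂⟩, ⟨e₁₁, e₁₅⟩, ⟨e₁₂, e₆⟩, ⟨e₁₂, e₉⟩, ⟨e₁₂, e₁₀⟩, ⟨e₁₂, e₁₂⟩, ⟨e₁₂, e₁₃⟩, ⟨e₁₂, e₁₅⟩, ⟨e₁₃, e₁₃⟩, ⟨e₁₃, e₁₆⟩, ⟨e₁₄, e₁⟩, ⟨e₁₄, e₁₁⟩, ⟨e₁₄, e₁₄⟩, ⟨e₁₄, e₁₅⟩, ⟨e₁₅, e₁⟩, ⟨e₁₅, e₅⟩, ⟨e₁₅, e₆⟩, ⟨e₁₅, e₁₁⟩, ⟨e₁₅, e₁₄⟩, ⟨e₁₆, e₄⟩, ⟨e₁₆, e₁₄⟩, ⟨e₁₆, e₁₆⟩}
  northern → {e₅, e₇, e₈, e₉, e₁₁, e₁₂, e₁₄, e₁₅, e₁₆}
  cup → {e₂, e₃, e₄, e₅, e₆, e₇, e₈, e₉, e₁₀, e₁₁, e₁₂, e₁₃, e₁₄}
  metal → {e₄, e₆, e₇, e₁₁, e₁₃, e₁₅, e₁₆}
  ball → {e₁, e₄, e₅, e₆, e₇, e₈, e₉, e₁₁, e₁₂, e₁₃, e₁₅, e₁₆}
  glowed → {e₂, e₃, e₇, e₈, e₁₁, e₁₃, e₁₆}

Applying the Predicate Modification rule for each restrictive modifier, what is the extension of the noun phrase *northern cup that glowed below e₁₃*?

{e₇, e₈}

⟦that glowed⟧ = ⟦glowed⟧ = {e₂, e₃, e₇, e₈, e₁₁, e₁₃, e₁₆}
⟦below e₁₃⟧ = {x : ⟨x, e₁₃⟩ ∈ ⟦below⟧} = {e₂, e₅, e₇, e₈, e₁₂, e₁₃}
⟦cup⟧ = {e₂, e₃, e₄, e₅, e₆, e₇, e₈, e₉, e₁₀, e₁₁, e₁₂, e₁₃, e₁₄}
… ∩ ⟦that glowed⟧ = {e₂, e₃, e₄, e₅, e₆, e₇, e₈, e₉, e₁₀, e₁₁, e₁₂, e₁₃, e₁₄} ∩ {e₂, e₃, e₇, e₈, e₁₁, e₁₃, e₁₆} = {e₂, e₃, e₇, e₈, e₁₁, e₁₃}
… ∩ ⟦below e₁₃⟧ = {e₂, e₃, e₇, e₈, e₁₁, e₁₃} ∩ {e₂, e₅, e₇, e₈, e₁₂, e₁₃} = {e₂, e₇, e₈, e₁₃}
… ∩ ⟦northern⟧ = {e₂, e₇, e₈, e₁₃} ∩ {e₅, e₇, e₈, e₉, e₁₁, e₁₂, e₁₄, e₁₅, e₁₆} = {e₇, e₈}
So ⟦northern cup that glowed below e₁₃⟧ = {e₇, e₈}.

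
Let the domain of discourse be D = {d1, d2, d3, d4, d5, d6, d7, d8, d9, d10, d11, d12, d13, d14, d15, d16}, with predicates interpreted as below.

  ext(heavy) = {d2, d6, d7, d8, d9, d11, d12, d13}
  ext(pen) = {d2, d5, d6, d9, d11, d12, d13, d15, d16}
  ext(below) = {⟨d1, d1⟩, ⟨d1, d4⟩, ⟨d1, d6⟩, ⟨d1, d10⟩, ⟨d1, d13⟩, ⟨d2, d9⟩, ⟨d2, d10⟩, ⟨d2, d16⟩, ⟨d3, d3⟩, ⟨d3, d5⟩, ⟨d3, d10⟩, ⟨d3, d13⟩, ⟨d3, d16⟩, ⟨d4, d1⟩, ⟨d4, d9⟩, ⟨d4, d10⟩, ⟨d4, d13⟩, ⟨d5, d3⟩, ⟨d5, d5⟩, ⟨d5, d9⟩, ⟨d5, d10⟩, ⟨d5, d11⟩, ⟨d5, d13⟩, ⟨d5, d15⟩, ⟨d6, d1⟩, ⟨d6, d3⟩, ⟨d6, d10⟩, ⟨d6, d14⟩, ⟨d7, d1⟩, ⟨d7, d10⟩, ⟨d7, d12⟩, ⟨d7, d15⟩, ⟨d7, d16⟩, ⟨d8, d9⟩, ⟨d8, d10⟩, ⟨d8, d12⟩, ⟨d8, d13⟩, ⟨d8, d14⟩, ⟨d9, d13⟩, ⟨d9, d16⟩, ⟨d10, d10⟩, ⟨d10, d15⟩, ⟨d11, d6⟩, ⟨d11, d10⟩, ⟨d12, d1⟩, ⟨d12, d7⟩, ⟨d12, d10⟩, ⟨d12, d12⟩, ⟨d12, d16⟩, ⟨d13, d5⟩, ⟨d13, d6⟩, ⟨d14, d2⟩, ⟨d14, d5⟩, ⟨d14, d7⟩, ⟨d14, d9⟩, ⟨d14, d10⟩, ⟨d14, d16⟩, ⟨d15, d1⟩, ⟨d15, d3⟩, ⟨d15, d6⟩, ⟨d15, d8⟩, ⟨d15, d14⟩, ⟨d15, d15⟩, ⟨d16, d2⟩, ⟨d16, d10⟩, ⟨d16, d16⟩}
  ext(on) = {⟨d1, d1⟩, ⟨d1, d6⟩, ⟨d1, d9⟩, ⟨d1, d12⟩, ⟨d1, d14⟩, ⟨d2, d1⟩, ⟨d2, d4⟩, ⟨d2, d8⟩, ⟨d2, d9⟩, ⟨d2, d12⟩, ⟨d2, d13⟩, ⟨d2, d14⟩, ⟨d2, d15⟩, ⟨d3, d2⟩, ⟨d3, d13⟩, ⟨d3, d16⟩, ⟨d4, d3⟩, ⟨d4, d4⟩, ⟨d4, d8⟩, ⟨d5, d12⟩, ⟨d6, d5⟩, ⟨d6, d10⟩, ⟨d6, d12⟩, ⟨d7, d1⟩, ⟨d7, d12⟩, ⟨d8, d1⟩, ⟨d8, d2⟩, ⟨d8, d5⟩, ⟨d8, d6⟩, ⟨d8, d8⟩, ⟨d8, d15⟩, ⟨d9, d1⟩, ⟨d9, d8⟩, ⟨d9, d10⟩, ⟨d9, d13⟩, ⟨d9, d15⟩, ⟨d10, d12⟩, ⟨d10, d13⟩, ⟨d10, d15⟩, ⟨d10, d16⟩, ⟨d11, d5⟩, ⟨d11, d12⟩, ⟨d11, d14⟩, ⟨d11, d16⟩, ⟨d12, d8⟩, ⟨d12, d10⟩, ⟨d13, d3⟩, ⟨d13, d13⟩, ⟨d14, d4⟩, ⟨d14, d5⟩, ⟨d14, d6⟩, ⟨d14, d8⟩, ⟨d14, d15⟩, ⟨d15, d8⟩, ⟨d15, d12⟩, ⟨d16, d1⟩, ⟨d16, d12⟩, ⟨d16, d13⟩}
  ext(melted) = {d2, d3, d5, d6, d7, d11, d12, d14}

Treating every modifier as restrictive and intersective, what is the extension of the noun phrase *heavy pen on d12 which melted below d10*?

⟦on d12⟧ = {x : ⟨x, d12⟩ ∈ ⟦on⟧} = {d1, d2, d5, d6, d7, d10, d11, d15, d16}
⟦which melted⟧ = ⟦melted⟧ = {d2, d3, d5, d6, d7, d11, d12, d14}
⟦below d10⟧ = {x : ⟨x, d10⟩ ∈ ⟦below⟧} = {d1, d2, d3, d4, d5, d6, d7, d8, d10, d11, d12, d14, d16}
⟦pen⟧ = {d2, d5, d6, d9, d11, d12, d13, d15, d16}
… ∩ ⟦on d12⟧ = {d2, d5, d6, d9, d11, d12, d13, d15, d16} ∩ {d1, d2, d5, d6, d7, d10, d11, d15, d16} = {d2, d5, d6, d11, d15, d16}
… ∩ ⟦which melted⟧ = {d2, d5, d6, d11, d15, d16} ∩ {d2, d3, d5, d6, d7, d11, d12, d14} = {d2, d5, d6, d11}
… ∩ ⟦below d10⟧ = {d2, d5, d6, d11} ∩ {d1, d2, d3, d4, d5, d6, d7, d8, d10, d11, d12, d14, d16} = {d2, d5, d6, d11}
… ∩ ⟦heavy⟧ = {d2, d5, d6, d11} ∩ {d2, d6, d7, d8, d9, d11, d12, d13} = {d2, d6, d11}
So ⟦heavy pen on d12 which melted below d10⟧ = {d2, d6, d11}.

{d2, d6, d11}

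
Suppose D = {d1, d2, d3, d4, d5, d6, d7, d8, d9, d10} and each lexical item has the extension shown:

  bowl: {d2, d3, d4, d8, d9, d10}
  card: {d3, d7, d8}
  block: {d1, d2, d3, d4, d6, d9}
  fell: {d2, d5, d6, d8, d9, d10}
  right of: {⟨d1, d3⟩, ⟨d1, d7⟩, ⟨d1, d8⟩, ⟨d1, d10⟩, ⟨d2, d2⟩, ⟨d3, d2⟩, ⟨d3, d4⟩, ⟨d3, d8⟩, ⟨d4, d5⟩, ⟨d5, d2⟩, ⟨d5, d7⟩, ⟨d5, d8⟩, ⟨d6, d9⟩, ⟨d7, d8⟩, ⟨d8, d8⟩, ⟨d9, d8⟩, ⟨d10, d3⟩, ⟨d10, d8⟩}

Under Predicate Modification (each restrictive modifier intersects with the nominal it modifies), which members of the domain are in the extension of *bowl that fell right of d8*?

{d8, d9, d10}

⟦that fell⟧ = ⟦fell⟧ = {d2, d5, d6, d8, d9, d10}
⟦right of d8⟧ = {x : ⟨x, d8⟩ ∈ ⟦right of⟧} = {d1, d3, d5, d7, d8, d9, d10}
⟦bowl⟧ = {d2, d3, d4, d8, d9, d10}
… ∩ ⟦that fell⟧ = {d2, d3, d4, d8, d9, d10} ∩ {d2, d5, d6, d8, d9, d10} = {d2, d8, d9, d10}
… ∩ ⟦right of d8⟧ = {d2, d8, d9, d10} ∩ {d1, d3, d5, d7, d8, d9, d10} = {d8, d9, d10}
So ⟦bowl that fell right of d8⟧ = {d8, d9, d10}.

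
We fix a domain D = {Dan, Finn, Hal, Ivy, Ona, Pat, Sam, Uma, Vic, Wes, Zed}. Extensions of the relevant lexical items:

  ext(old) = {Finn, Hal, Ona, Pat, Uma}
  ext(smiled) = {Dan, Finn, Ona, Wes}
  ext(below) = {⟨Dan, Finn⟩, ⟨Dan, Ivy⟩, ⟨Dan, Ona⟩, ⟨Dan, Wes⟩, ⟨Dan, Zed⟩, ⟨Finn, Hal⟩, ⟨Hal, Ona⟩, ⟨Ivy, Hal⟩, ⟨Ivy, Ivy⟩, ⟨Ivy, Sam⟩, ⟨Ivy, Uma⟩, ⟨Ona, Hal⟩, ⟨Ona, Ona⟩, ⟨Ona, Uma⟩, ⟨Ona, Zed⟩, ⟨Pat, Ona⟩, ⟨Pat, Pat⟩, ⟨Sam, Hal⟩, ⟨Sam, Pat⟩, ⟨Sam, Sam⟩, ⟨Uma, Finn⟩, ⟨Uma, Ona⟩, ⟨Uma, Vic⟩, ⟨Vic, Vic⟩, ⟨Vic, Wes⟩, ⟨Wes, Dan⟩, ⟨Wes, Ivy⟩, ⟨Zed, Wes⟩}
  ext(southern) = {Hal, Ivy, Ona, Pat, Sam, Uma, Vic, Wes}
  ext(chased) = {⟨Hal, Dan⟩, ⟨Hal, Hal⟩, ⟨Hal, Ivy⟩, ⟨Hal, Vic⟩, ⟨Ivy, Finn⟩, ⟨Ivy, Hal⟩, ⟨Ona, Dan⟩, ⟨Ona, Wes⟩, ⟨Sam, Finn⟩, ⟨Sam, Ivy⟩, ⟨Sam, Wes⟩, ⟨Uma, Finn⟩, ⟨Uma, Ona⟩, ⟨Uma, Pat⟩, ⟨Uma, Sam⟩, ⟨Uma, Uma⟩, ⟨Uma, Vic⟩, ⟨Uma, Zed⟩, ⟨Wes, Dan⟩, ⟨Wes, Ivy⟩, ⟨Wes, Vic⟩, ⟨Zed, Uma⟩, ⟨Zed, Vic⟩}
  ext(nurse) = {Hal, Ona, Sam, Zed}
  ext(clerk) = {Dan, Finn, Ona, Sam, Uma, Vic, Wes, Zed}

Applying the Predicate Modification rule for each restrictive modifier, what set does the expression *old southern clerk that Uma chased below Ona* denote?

⟦that Uma chased⟧ = {x : ⟨Uma, x⟩ ∈ ⟦chased⟧} = {Finn, Ona, Pat, Sam, Uma, Vic, Zed}
⟦below Ona⟧ = {x : ⟨x, Ona⟩ ∈ ⟦below⟧} = {Dan, Hal, Ona, Pat, Uma}
⟦clerk⟧ = {Dan, Finn, Ona, Sam, Uma, Vic, Wes, Zed}
… ∩ ⟦that Uma chased⟧ = {Dan, Finn, Ona, Sam, Uma, Vic, Wes, Zed} ∩ {Finn, Ona, Pat, Sam, Uma, Vic, Zed} = {Finn, Ona, Sam, Uma, Vic, Zed}
… ∩ ⟦below Ona⟧ = {Finn, Ona, Sam, Uma, Vic, Zed} ∩ {Dan, Hal, Ona, Pat, Uma} = {Ona, Uma}
… ∩ ⟦old⟧ = {Ona, Uma} ∩ {Finn, Hal, Ona, Pat, Uma} = {Ona, Uma}
… ∩ ⟦southern⟧ = {Ona, Uma} ∩ {Hal, Ivy, Ona, Pat, Sam, Uma, Vic, Wes} = {Ona, Uma}
So ⟦old southern clerk that Uma chased below Ona⟧ = {Ona, Uma}.

{Ona, Uma}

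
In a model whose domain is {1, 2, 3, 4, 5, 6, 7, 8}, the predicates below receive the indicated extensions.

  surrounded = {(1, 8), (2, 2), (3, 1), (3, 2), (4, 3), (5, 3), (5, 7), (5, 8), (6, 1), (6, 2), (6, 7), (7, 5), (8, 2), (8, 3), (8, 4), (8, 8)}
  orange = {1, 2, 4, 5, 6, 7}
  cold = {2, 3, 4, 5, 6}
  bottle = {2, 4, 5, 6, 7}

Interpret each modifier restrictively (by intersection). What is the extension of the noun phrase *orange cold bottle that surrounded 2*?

{2, 6}

⟦that surrounded 2⟧ = {x : ⟨x, 2⟩ ∈ ⟦surrounded⟧} = {2, 3, 6, 8}
⟦bottle⟧ = {2, 4, 5, 6, 7}
… ∩ ⟦that surrounded 2⟧ = {2, 4, 5, 6, 7} ∩ {2, 3, 6, 8} = {2, 6}
… ∩ ⟦orange⟧ = {2, 6} ∩ {1, 2, 4, 5, 6, 7} = {2, 6}
… ∩ ⟦cold⟧ = {2, 6} ∩ {2, 3, 4, 5, 6} = {2, 6}
So ⟦orange cold bottle that surrounded 2⟧ = {2, 6}.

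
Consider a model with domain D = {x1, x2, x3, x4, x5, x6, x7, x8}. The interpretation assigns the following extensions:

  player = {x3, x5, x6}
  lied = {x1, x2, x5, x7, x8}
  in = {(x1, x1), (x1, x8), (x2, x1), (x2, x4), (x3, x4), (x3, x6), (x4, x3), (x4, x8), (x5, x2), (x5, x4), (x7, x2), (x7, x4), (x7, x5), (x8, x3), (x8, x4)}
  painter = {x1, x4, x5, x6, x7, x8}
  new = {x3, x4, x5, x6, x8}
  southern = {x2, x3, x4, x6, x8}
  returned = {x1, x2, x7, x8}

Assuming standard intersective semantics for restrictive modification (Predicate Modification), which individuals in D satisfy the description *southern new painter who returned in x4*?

{x8}

⟦who returned⟧ = ⟦returned⟧ = {x1, x2, x7, x8}
⟦in x4⟧ = {x : ⟨x, x4⟩ ∈ ⟦in⟧} = {x2, x3, x5, x7, x8}
⟦painter⟧ = {x1, x4, x5, x6, x7, x8}
… ∩ ⟦who returned⟧ = {x1, x4, x5, x6, x7, x8} ∩ {x1, x2, x7, x8} = {x1, x7, x8}
… ∩ ⟦in x4⟧ = {x1, x7, x8} ∩ {x2, x3, x5, x7, x8} = {x7, x8}
… ∩ ⟦southern⟧ = {x7, x8} ∩ {x2, x3, x4, x6, x8} = {x8}
… ∩ ⟦new⟧ = {x8} ∩ {x3, x4, x5, x6, x8} = {x8}
So ⟦southern new painter who returned in x4⟧ = {x8}.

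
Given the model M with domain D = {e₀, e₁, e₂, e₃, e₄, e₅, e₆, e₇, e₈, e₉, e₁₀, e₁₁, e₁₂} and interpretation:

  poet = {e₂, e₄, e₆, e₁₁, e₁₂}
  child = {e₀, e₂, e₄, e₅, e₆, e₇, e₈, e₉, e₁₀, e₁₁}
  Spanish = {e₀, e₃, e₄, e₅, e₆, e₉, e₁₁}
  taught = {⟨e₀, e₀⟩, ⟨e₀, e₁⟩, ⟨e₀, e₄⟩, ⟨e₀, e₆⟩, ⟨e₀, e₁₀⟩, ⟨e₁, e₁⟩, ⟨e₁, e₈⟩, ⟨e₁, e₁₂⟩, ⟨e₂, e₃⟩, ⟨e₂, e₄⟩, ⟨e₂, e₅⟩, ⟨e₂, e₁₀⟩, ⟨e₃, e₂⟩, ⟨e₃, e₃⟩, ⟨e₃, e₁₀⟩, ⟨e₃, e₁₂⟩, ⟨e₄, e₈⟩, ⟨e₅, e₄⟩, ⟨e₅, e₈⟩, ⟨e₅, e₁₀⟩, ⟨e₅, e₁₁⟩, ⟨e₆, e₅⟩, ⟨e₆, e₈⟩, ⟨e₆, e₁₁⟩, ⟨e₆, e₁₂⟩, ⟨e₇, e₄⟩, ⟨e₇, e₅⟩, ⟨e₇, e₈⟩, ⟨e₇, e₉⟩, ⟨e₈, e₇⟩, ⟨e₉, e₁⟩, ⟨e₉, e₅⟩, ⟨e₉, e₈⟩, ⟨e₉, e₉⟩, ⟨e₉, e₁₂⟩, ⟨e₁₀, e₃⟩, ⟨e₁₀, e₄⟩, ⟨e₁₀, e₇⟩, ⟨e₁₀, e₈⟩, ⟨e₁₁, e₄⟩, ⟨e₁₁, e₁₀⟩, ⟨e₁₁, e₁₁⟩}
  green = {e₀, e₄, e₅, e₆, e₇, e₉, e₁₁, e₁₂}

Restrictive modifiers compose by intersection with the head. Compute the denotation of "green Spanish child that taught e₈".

⟦that taught e₈⟧ = {x : ⟨x, e₈⟩ ∈ ⟦taught⟧} = {e₁, e₄, e₅, e₆, e₇, e₉, e₁₀}
⟦child⟧ = {e₀, e₂, e₄, e₅, e₆, e₇, e₈, e₉, e₁₀, e₁₁}
… ∩ ⟦that taught e₈⟧ = {e₀, e₂, e₄, e₅, e₆, e₇, e₈, e₉, e₁₀, e₁₁} ∩ {e₁, e₄, e₅, e₆, e₇, e₉, e₁₀} = {e₄, e₅, e₆, e₇, e₉, e₁₀}
… ∩ ⟦green⟧ = {e₄, e₅, e₆, e₇, e₉, e₁₀} ∩ {e₀, e₄, e₅, e₆, e₇, e₉, e₁₁, e₁₂} = {e₄, e₅, e₆, e₇, e₉}
… ∩ ⟦Spanish⟧ = {e₄, e₅, e₆, e₇, e₉} ∩ {e₀, e₃, e₄, e₅, e₆, e₉, e₁₁} = {e₄, e₅, e₆, e₉}
So ⟦green Spanish child that taught e₈⟧ = {e₄, e₅, e₆, e₉}.

{e₄, e₅, e₆, e₉}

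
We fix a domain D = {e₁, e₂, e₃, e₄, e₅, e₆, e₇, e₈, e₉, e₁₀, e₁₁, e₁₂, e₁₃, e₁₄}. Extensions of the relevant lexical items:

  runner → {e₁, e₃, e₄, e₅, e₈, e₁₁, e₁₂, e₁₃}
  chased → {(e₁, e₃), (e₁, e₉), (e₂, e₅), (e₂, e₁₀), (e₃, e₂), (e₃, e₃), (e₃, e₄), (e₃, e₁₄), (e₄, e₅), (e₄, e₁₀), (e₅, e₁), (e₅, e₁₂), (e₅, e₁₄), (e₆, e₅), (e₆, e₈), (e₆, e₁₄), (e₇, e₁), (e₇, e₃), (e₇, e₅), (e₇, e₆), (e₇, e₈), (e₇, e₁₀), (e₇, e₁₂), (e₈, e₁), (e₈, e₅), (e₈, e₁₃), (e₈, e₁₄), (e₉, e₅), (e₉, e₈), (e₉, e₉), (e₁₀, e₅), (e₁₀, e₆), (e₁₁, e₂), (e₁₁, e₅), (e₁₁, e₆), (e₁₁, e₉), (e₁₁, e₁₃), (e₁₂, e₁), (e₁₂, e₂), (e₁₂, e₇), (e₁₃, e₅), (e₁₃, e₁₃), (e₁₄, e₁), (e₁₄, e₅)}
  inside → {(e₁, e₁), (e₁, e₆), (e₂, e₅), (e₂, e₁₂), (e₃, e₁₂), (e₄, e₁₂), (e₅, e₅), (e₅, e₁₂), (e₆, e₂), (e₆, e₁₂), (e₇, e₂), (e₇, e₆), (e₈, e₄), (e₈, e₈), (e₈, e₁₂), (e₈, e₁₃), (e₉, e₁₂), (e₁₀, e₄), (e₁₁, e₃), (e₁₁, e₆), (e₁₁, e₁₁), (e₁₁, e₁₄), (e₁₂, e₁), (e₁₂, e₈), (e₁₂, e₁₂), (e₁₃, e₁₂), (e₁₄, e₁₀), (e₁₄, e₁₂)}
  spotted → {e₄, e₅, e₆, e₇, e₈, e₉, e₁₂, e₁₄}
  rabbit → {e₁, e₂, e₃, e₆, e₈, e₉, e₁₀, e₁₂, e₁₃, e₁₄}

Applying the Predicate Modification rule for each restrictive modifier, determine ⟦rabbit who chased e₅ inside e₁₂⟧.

{e₂, e₆, e₈, e₉, e₁₃, e₁₄}

⟦who chased e₅⟧ = {x : ⟨x, e₅⟩ ∈ ⟦chased⟧} = {e₂, e₄, e₆, e₇, e₈, e₉, e₁₀, e₁₁, e₁₃, e₁₄}
⟦inside e₁₂⟧ = {x : ⟨x, e₁₂⟩ ∈ ⟦inside⟧} = {e₂, e₃, e₄, e₅, e₆, e₈, e₉, e₁₂, e₁₃, e₁₄}
⟦rabbit⟧ = {e₁, e₂, e₃, e₆, e₈, e₉, e₁₀, e₁₂, e₁₃, e₁₄}
… ∩ ⟦who chased e₅⟧ = {e₁, e₂, e₃, e₆, e₈, e₉, e₁₀, e₁₂, e₁₃, e₁₄} ∩ {e₂, e₄, e₆, e₇, e₈, e₉, e₁₀, e₁₁, e₁₃, e₁₄} = {e₂, e₆, e₈, e₉, e₁₀, e₁₃, e₁₄}
… ∩ ⟦inside e₁₂⟧ = {e₂, e₆, e₈, e₉, e₁₀, e₁₃, e₁₄} ∩ {e₂, e₃, e₄, e₅, e₆, e₈, e₉, e₁₂, e₁₃, e₁₄} = {e₂, e₆, e₈, e₉, e₁₃, e₁₄}
So ⟦rabbit who chased e₅ inside e₁₂⟧ = {e₂, e₆, e₈, e₉, e₁₃, e₁₄}.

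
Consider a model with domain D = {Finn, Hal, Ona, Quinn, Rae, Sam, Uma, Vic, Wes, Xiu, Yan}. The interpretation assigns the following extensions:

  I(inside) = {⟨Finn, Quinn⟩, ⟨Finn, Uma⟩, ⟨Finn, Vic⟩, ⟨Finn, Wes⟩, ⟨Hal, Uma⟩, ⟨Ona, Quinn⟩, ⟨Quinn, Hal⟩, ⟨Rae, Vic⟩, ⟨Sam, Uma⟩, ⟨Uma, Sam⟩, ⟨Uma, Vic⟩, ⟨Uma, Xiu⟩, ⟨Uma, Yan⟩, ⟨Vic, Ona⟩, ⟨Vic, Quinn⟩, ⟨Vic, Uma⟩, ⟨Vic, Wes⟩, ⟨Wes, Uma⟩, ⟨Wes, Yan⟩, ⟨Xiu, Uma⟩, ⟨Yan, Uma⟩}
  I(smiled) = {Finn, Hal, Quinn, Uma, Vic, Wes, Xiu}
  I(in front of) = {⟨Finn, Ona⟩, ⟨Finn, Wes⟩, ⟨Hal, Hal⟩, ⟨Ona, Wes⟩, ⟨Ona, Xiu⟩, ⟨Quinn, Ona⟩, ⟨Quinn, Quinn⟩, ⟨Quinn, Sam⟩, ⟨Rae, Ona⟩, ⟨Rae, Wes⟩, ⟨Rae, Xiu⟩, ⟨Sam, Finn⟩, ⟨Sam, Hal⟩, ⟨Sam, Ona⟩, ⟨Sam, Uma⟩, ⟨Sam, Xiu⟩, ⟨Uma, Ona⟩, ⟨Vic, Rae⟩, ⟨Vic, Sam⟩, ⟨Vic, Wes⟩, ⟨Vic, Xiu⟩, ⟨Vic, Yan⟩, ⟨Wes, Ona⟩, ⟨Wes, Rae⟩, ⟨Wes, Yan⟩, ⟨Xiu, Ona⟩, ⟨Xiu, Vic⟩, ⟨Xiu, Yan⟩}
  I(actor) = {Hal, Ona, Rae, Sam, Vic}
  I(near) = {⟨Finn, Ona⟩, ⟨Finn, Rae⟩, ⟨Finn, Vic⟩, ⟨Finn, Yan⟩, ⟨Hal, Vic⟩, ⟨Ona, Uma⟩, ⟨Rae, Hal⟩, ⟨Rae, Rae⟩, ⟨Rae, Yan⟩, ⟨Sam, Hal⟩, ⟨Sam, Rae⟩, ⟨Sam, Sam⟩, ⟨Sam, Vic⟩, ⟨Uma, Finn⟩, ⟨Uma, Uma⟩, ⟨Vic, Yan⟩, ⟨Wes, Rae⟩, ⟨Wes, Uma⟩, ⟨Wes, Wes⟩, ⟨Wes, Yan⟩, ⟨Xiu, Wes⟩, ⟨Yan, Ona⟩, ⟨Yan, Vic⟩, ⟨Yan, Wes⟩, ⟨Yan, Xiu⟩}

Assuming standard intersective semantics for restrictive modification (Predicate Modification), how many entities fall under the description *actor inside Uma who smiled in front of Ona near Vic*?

⟦inside Uma⟧ = {x : ⟨x, Uma⟩ ∈ ⟦inside⟧} = {Finn, Hal, Sam, Vic, Wes, Xiu, Yan}
⟦who smiled⟧ = ⟦smiled⟧ = {Finn, Hal, Quinn, Uma, Vic, Wes, Xiu}
⟦in front of Ona⟧ = {x : ⟨x, Ona⟩ ∈ ⟦in front of⟧} = {Finn, Quinn, Rae, Sam, Uma, Wes, Xiu}
⟦near Vic⟧ = {x : ⟨x, Vic⟩ ∈ ⟦near⟧} = {Finn, Hal, Sam, Yan}
⟦actor⟧ = {Hal, Ona, Rae, Sam, Vic}
… ∩ ⟦inside Uma⟧ = {Hal, Ona, Rae, Sam, Vic} ∩ {Finn, Hal, Sam, Vic, Wes, Xiu, Yan} = {Hal, Sam, Vic}
… ∩ ⟦who smiled⟧ = {Hal, Sam, Vic} ∩ {Finn, Hal, Quinn, Uma, Vic, Wes, Xiu} = {Hal, Vic}
… ∩ ⟦in front of Ona⟧ = {Hal, Vic} ∩ {Finn, Quinn, Rae, Sam, Uma, Wes, Xiu} = ∅
… ∩ ⟦near Vic⟧ = ∅ ∩ {Finn, Hal, Sam, Yan} = ∅
⟦actor inside Uma who smiled in front of Ona near Vic⟧ = ∅, so the cardinality is 0.

0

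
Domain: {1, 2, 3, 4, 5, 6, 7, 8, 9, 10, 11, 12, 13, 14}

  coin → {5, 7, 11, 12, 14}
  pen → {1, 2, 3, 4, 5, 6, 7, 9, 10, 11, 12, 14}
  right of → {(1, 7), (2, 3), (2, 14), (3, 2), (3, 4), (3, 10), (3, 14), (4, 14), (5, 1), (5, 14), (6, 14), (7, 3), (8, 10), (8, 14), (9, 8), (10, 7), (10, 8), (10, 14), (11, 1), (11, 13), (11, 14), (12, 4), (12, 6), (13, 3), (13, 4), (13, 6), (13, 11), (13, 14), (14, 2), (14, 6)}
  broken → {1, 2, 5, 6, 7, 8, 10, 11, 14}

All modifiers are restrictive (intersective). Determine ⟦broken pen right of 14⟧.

⟦right of 14⟧ = {x : ⟨x, 14⟩ ∈ ⟦right of⟧} = {2, 3, 4, 5, 6, 8, 10, 11, 13}
⟦pen⟧ = {1, 2, 3, 4, 5, 6, 7, 9, 10, 11, 12, 14}
… ∩ ⟦right of 14⟧ = {1, 2, 3, 4, 5, 6, 7, 9, 10, 11, 12, 14} ∩ {2, 3, 4, 5, 6, 8, 10, 11, 13} = {2, 3, 4, 5, 6, 10, 11}
… ∩ ⟦broken⟧ = {2, 3, 4, 5, 6, 10, 11} ∩ {1, 2, 5, 6, 7, 8, 10, 11, 14} = {2, 5, 6, 10, 11}
So ⟦broken pen right of 14⟧ = {2, 5, 6, 10, 11}.

{2, 5, 6, 10, 11}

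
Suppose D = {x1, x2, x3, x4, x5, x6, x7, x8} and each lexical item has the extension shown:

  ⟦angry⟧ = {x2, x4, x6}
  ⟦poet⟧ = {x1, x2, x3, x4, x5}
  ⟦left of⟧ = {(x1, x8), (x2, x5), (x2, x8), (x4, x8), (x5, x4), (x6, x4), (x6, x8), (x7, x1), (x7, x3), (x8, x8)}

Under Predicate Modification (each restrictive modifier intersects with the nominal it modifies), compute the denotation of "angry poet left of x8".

{x2, x4}

⟦left of x8⟧ = {x : ⟨x, x8⟩ ∈ ⟦left of⟧} = {x1, x2, x4, x6, x8}
⟦poet⟧ = {x1, x2, x3, x4, x5}
… ∩ ⟦left of x8⟧ = {x1, x2, x3, x4, x5} ∩ {x1, x2, x4, x6, x8} = {x1, x2, x4}
… ∩ ⟦angry⟧ = {x1, x2, x4} ∩ {x2, x4, x6} = {x2, x4}
So ⟦angry poet left of x8⟧ = {x2, x4}.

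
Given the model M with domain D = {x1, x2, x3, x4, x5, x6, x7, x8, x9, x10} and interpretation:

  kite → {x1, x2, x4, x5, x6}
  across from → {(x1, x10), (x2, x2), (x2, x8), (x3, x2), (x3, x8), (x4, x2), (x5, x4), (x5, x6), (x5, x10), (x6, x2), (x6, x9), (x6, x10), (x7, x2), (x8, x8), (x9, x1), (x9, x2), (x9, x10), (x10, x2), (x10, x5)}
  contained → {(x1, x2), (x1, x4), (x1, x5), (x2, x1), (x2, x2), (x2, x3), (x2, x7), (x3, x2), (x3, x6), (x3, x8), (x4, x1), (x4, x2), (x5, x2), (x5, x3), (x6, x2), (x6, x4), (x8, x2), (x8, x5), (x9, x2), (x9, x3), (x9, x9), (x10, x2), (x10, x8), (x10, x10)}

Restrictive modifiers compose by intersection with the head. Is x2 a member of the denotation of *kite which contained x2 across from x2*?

⟦which contained x2⟧ = {x : ⟨x, x2⟩ ∈ ⟦contained⟧} = {x1, x2, x3, x4, x5, x6, x8, x9, x10}
⟦across from x2⟧ = {x : ⟨x, x2⟩ ∈ ⟦across from⟧} = {x2, x3, x4, x6, x7, x9, x10}
⟦kite⟧ = {x1, x2, x4, x5, x6}
… ∩ ⟦which contained x2⟧ = {x1, x2, x4, x5, x6} ∩ {x1, x2, x3, x4, x5, x6, x8, x9, x10} = {x1, x2, x4, x5, x6}
… ∩ ⟦across from x2⟧ = {x1, x2, x4, x5, x6} ∩ {x2, x3, x4, x6, x7, x9, x10} = {x2, x4, x6}
⟦kite which contained x2 across from x2⟧ = {x2, x4, x6}; x2 ∈ this set.

yes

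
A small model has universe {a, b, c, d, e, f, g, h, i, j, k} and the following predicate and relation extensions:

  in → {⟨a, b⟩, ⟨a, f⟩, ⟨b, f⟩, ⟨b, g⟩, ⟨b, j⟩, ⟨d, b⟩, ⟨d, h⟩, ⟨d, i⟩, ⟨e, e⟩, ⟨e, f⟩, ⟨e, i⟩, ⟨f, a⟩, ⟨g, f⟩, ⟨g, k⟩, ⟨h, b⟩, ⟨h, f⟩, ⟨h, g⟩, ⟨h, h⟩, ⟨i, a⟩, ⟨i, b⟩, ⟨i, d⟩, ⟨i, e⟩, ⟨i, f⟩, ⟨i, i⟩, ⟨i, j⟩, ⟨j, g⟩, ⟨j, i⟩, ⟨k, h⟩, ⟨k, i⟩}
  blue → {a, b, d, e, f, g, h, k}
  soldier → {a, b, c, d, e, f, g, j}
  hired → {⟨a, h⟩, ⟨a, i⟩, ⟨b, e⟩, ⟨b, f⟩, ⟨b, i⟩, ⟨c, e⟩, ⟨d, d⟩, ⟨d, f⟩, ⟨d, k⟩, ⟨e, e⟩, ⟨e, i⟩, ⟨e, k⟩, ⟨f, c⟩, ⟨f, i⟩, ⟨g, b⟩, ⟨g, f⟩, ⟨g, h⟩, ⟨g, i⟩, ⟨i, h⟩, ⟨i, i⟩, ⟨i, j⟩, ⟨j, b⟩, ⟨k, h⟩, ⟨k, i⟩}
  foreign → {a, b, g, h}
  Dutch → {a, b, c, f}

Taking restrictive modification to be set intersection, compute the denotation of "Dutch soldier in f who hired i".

⟦in f⟧ = {x : ⟨x, f⟩ ∈ ⟦in⟧} = {a, b, e, g, h, i}
⟦who hired i⟧ = {x : ⟨x, i⟩ ∈ ⟦hired⟧} = {a, b, e, f, g, i, k}
⟦soldier⟧ = {a, b, c, d, e, f, g, j}
… ∩ ⟦in f⟧ = {a, b, c, d, e, f, g, j} ∩ {a, b, e, g, h, i} = {a, b, e, g}
… ∩ ⟦who hired i⟧ = {a, b, e, g} ∩ {a, b, e, f, g, i, k} = {a, b, e, g}
… ∩ ⟦Dutch⟧ = {a, b, e, g} ∩ {a, b, c, f} = {a, b}
So ⟦Dutch soldier in f who hired i⟧ = {a, b}.

{a, b}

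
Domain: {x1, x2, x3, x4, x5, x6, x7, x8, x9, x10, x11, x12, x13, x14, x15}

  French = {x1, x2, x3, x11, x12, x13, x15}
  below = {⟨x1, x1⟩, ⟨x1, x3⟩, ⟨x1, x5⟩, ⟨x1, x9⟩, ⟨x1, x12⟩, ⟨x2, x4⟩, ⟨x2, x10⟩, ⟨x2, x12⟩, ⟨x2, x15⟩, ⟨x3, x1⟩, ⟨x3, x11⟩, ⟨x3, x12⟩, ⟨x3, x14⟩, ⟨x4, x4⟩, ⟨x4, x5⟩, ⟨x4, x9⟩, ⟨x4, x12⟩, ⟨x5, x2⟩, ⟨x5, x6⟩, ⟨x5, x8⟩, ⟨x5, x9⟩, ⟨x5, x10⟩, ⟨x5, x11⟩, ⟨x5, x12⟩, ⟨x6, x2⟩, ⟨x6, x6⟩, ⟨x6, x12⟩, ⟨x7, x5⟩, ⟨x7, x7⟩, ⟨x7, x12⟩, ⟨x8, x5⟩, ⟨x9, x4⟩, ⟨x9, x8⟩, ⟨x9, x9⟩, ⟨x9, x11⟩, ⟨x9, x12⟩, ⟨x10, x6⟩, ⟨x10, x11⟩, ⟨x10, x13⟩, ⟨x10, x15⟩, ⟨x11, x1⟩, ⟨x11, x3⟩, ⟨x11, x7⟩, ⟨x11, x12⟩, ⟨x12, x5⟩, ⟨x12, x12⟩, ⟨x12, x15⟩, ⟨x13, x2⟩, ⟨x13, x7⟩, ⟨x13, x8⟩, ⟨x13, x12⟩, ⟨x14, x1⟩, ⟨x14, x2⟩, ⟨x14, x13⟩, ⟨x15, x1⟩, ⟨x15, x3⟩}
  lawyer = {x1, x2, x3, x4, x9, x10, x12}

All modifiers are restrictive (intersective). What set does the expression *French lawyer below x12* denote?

⟦below x12⟧ = {x : ⟨x, x12⟩ ∈ ⟦below⟧} = {x1, x2, x3, x4, x5, x6, x7, x9, x11, x12, x13}
⟦lawyer⟧ = {x1, x2, x3, x4, x9, x10, x12}
… ∩ ⟦below x12⟧ = {x1, x2, x3, x4, x9, x10, x12} ∩ {x1, x2, x3, x4, x5, x6, x7, x9, x11, x12, x13} = {x1, x2, x3, x4, x9, x12}
… ∩ ⟦French⟧ = {x1, x2, x3, x4, x9, x12} ∩ {x1, x2, x3, x11, x12, x13, x15} = {x1, x2, x3, x12}
So ⟦French lawyer below x12⟧ = {x1, x2, x3, x12}.

{x1, x2, x3, x12}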